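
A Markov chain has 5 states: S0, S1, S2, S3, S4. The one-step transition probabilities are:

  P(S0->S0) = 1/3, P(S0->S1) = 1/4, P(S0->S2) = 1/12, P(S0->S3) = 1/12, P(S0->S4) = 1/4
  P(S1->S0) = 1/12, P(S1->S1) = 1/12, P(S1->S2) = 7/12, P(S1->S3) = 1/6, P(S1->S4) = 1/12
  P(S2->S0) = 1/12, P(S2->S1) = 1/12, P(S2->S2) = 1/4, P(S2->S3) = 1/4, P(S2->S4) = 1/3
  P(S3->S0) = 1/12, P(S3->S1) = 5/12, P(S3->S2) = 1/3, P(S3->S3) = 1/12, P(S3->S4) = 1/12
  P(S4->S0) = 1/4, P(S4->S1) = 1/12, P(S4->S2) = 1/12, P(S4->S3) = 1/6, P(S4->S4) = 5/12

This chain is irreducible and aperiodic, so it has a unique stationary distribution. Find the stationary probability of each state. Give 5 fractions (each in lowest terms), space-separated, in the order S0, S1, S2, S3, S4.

The stationary distribution satisfies pi = pi * P, i.e.:
  pi_S0 = 1/3*pi_S0 + 1/12*pi_S1 + 1/12*pi_S2 + 1/12*pi_S3 + 1/4*pi_S4
  pi_S1 = 1/4*pi_S0 + 1/12*pi_S1 + 1/12*pi_S2 + 5/12*pi_S3 + 1/12*pi_S4
  pi_S2 = 1/12*pi_S0 + 7/12*pi_S1 + 1/4*pi_S2 + 1/3*pi_S3 + 1/12*pi_S4
  pi_S3 = 1/12*pi_S0 + 1/6*pi_S1 + 1/4*pi_S2 + 1/12*pi_S3 + 1/6*pi_S4
  pi_S4 = 1/4*pi_S0 + 1/12*pi_S1 + 1/3*pi_S2 + 1/12*pi_S3 + 5/12*pi_S4
with normalization: pi_S0 + pi_S1 + pi_S2 + pi_S3 + pi_S4 = 1.

Using the first 4 balance equations plus normalization, the linear system A*pi = b is:
  [-2/3, 1/12, 1/12, 1/12, 1/4] . pi = 0
  [1/4, -11/12, 1/12, 5/12, 1/12] . pi = 0
  [1/12, 7/12, -3/4, 1/3, 1/12] . pi = 0
  [1/12, 1/6, 1/4, -11/12, 1/6] . pi = 0
  [1, 1, 1, 1, 1] . pi = 1

Solving yields:
  pi_S0 = 1427/8452
  pi_S1 = 2785/16904
  pi_S2 = 1043/4226
  pi_S3 = 1351/8452
  pi_S4 = 4391/16904

Verification (pi * P):
  1427/8452*1/3 + 2785/16904*1/12 + 1043/4226*1/12 + 1351/8452*1/12 + 4391/16904*1/4 = 1427/8452 = pi_S0  (ok)
  1427/8452*1/4 + 2785/16904*1/12 + 1043/4226*1/12 + 1351/8452*5/12 + 4391/16904*1/12 = 2785/16904 = pi_S1  (ok)
  1427/8452*1/12 + 2785/16904*7/12 + 1043/4226*1/4 + 1351/8452*1/3 + 4391/16904*1/12 = 1043/4226 = pi_S2  (ok)
  1427/8452*1/12 + 2785/16904*1/6 + 1043/4226*1/4 + 1351/8452*1/12 + 4391/16904*1/6 = 1351/8452 = pi_S3  (ok)
  1427/8452*1/4 + 2785/16904*1/12 + 1043/4226*1/3 + 1351/8452*1/12 + 4391/16904*5/12 = 4391/16904 = pi_S4  (ok)

Answer: 1427/8452 2785/16904 1043/4226 1351/8452 4391/16904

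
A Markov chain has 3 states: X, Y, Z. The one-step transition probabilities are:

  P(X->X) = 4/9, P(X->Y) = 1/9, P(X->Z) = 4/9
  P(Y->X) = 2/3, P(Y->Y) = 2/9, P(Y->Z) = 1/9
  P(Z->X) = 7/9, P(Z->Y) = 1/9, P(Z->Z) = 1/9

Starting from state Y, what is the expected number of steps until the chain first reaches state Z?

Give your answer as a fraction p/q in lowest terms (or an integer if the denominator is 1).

Let h_i = expected steps to first reach Z from state i.
Boundary: h_Z = 0.
First-step equations for the other states:
  h_X = 1 + 4/9*h_X + 1/9*h_Y + 4/9*h_Z
  h_Y = 1 + 2/3*h_X + 2/9*h_Y + 1/9*h_Z

Substituting h_Z = 0 and rearranging gives the linear system (I - Q) h = 1:
  [5/9, -1/9] . (h_X, h_Y) = 1
  [-2/3, 7/9] . (h_X, h_Y) = 1

Solving yields:
  h_X = 72/29
  h_Y = 99/29

Starting state is Y, so the expected hitting time is h_Y = 99/29.

Answer: 99/29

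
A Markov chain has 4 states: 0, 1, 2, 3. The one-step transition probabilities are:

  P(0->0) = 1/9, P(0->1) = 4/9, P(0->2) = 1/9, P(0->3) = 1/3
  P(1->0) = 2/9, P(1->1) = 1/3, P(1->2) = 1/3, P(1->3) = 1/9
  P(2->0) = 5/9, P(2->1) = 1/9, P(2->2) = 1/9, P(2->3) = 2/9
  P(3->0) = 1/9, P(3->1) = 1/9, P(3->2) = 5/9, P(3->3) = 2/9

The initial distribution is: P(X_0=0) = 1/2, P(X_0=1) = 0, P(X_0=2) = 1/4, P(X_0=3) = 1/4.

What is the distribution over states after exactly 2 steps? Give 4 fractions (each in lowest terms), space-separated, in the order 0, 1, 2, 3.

Answer: 13/54 20/81 8/27 35/162

Derivation:
Propagating the distribution step by step (d_{t+1} = d_t * P):
d_0 = (0=1/2, 1=0, 2=1/4, 3=1/4)
  d_1[0] = 1/2*1/9 + 0*2/9 + 1/4*5/9 + 1/4*1/9 = 2/9
  d_1[1] = 1/2*4/9 + 0*1/3 + 1/4*1/9 + 1/4*1/9 = 5/18
  d_1[2] = 1/2*1/9 + 0*1/3 + 1/4*1/9 + 1/4*5/9 = 2/9
  d_1[3] = 1/2*1/3 + 0*1/9 + 1/4*2/9 + 1/4*2/9 = 5/18
d_1 = (0=2/9, 1=5/18, 2=2/9, 3=5/18)
  d_2[0] = 2/9*1/9 + 5/18*2/9 + 2/9*5/9 + 5/18*1/9 = 13/54
  d_2[1] = 2/9*4/9 + 5/18*1/3 + 2/9*1/9 + 5/18*1/9 = 20/81
  d_2[2] = 2/9*1/9 + 5/18*1/3 + 2/9*1/9 + 5/18*5/9 = 8/27
  d_2[3] = 2/9*1/3 + 5/18*1/9 + 2/9*2/9 + 5/18*2/9 = 35/162
d_2 = (0=13/54, 1=20/81, 2=8/27, 3=35/162)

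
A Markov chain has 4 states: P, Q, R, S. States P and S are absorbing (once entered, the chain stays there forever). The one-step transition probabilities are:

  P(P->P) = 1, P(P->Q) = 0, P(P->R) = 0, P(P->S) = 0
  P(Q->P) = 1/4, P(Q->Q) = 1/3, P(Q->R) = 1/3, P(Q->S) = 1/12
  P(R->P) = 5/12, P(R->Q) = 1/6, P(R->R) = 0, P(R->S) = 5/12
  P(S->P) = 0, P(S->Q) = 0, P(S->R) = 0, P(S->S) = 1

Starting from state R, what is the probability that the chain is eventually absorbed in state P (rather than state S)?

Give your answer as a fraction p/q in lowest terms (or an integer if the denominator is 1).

Let a_i = P(absorbed in P | start in state i).
Boundary conditions: a_P = 1, a_S = 0.
For each transient state i, a_i = sum_j P(i->j) * a_j:
  a_Q = 1/4*a_P + 1/3*a_Q + 1/3*a_R + 1/12*a_S
  a_R = 5/12*a_P + 1/6*a_Q + 0*a_R + 5/12*a_S

Substituting a_P = 1 and a_S = 0, rearrange to (I - Q) a = r where r[i] = P(i -> P):
  [2/3, -1/3] . (a_Q, a_R) = 1/4
  [-1/6, 1] . (a_Q, a_R) = 5/12

Solving yields:
  a_Q = 7/11
  a_R = 23/44

Starting state is R, so the absorption probability is a_R = 23/44.

Answer: 23/44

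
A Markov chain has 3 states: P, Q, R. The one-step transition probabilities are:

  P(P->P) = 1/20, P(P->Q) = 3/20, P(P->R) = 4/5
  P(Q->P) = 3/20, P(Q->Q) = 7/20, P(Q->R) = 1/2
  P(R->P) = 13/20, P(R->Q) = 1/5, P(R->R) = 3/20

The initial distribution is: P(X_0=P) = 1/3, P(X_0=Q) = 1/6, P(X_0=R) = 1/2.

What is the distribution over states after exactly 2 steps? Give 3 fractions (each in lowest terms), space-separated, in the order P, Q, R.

Propagating the distribution step by step (d_{t+1} = d_t * P):
d_0 = (P=1/3, Q=1/6, R=1/2)
  d_1[P] = 1/3*1/20 + 1/6*3/20 + 1/2*13/20 = 11/30
  d_1[Q] = 1/3*3/20 + 1/6*7/20 + 1/2*1/5 = 5/24
  d_1[R] = 1/3*4/5 + 1/6*1/2 + 1/2*3/20 = 17/40
d_1 = (P=11/30, Q=5/24, R=17/40)
  d_2[P] = 11/30*1/20 + 5/24*3/20 + 17/40*13/20 = 391/1200
  d_2[Q] = 11/30*3/20 + 5/24*7/20 + 17/40*1/5 = 511/2400
  d_2[R] = 11/30*4/5 + 5/24*1/2 + 17/40*3/20 = 369/800
d_2 = (P=391/1200, Q=511/2400, R=369/800)

Answer: 391/1200 511/2400 369/800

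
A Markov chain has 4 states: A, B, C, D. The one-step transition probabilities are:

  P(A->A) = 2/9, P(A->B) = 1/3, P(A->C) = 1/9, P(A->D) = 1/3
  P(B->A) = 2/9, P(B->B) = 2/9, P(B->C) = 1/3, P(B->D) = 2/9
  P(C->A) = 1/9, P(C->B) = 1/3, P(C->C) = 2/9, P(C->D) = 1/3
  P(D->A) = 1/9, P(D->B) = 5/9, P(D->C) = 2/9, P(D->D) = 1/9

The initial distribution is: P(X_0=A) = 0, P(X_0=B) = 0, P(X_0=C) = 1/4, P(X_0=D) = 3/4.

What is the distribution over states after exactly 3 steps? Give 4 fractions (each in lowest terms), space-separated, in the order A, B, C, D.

Answer: 121/729 19/54 173/729 119/486

Derivation:
Propagating the distribution step by step (d_{t+1} = d_t * P):
d_0 = (A=0, B=0, C=1/4, D=3/4)
  d_1[A] = 0*2/9 + 0*2/9 + 1/4*1/9 + 3/4*1/9 = 1/9
  d_1[B] = 0*1/3 + 0*2/9 + 1/4*1/3 + 3/4*5/9 = 1/2
  d_1[C] = 0*1/9 + 0*1/3 + 1/4*2/9 + 3/4*2/9 = 2/9
  d_1[D] = 0*1/3 + 0*2/9 + 1/4*1/3 + 3/4*1/9 = 1/6
d_1 = (A=1/9, B=1/2, C=2/9, D=1/6)
  d_2[A] = 1/9*2/9 + 1/2*2/9 + 2/9*1/9 + 1/6*1/9 = 29/162
  d_2[B] = 1/9*1/3 + 1/2*2/9 + 2/9*1/3 + 1/6*5/9 = 17/54
  d_2[C] = 1/9*1/9 + 1/2*1/3 + 2/9*2/9 + 1/6*2/9 = 43/162
  d_2[D] = 1/9*1/3 + 1/2*2/9 + 2/9*1/3 + 1/6*1/9 = 13/54
d_2 = (A=29/162, B=17/54, C=43/162, D=13/54)
  d_3[A] = 29/162*2/9 + 17/54*2/9 + 43/162*1/9 + 13/54*1/9 = 121/729
  d_3[B] = 29/162*1/3 + 17/54*2/9 + 43/162*1/3 + 13/54*5/9 = 19/54
  d_3[C] = 29/162*1/9 + 17/54*1/3 + 43/162*2/9 + 13/54*2/9 = 173/729
  d_3[D] = 29/162*1/3 + 17/54*2/9 + 43/162*1/3 + 13/54*1/9 = 119/486
d_3 = (A=121/729, B=19/54, C=173/729, D=119/486)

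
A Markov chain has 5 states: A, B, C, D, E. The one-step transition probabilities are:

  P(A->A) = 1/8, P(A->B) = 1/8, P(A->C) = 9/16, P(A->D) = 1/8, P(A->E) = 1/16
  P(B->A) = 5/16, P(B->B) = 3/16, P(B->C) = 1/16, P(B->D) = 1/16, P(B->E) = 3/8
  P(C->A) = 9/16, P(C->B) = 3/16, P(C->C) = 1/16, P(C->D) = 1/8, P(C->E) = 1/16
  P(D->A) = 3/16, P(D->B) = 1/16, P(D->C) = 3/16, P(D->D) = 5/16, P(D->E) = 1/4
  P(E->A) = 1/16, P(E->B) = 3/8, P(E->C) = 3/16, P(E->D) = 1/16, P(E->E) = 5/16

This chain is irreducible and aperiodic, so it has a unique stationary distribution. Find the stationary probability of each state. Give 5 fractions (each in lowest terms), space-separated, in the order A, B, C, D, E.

The stationary distribution satisfies pi = pi * P, i.e.:
  pi_A = 1/8*pi_A + 5/16*pi_B + 9/16*pi_C + 3/16*pi_D + 1/16*pi_E
  pi_B = 1/8*pi_A + 3/16*pi_B + 3/16*pi_C + 1/16*pi_D + 3/8*pi_E
  pi_C = 9/16*pi_A + 1/16*pi_B + 1/16*pi_C + 3/16*pi_D + 3/16*pi_E
  pi_D = 1/8*pi_A + 1/16*pi_B + 1/8*pi_C + 5/16*pi_D + 1/16*pi_E
  pi_E = 1/16*pi_A + 3/8*pi_B + 1/16*pi_C + 1/4*pi_D + 5/16*pi_E
with normalization: pi_A + pi_B + pi_C + pi_D + pi_E = 1.

Using the first 4 balance equations plus normalization, the linear system A*pi = b is:
  [-7/8, 5/16, 9/16, 3/16, 1/16] . pi = 0
  [1/8, -13/16, 3/16, 1/16, 3/8] . pi = 0
  [9/16, 1/16, -15/16, 3/16, 3/16] . pi = 0
  [1/8, 1/16, 1/8, -11/16, 1/16] . pi = 0
  [1, 1, 1, 1, 1] . pi = 1

Solving yields:
  pi_A = 6758/26211
  pi_B = 3361/17474
  pi_C = 6061/26211
  pi_D = 6505/52422
  pi_E = 5098/26211

Verification (pi * P):
  6758/26211*1/8 + 3361/17474*5/16 + 6061/26211*9/16 + 6505/52422*3/16 + 5098/26211*1/16 = 6758/26211 = pi_A  (ok)
  6758/26211*1/8 + 3361/17474*3/16 + 6061/26211*3/16 + 6505/52422*1/16 + 5098/26211*3/8 = 3361/17474 = pi_B  (ok)
  6758/26211*9/16 + 3361/17474*1/16 + 6061/26211*1/16 + 6505/52422*3/16 + 5098/26211*3/16 = 6061/26211 = pi_C  (ok)
  6758/26211*1/8 + 3361/17474*1/16 + 6061/26211*1/8 + 6505/52422*5/16 + 5098/26211*1/16 = 6505/52422 = pi_D  (ok)
  6758/26211*1/16 + 3361/17474*3/8 + 6061/26211*1/16 + 6505/52422*1/4 + 5098/26211*5/16 = 5098/26211 = pi_E  (ok)

Answer: 6758/26211 3361/17474 6061/26211 6505/52422 5098/26211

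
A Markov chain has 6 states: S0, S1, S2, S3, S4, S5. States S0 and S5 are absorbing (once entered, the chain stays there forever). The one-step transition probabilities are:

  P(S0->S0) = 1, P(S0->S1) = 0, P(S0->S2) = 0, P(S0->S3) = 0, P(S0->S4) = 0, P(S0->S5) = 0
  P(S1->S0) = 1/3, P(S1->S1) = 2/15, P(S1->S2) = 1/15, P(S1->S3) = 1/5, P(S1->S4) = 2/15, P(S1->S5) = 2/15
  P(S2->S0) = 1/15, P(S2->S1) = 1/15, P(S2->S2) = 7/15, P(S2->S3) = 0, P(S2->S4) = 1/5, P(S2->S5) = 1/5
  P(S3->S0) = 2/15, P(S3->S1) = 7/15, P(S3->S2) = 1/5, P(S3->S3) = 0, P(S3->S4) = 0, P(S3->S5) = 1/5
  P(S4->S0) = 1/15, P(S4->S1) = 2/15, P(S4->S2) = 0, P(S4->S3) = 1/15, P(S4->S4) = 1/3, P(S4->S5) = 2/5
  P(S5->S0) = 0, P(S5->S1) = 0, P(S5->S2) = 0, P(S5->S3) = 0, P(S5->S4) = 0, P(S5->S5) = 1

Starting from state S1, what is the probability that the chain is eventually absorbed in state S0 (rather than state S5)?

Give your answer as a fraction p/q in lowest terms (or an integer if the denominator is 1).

Let a_i = P(absorbed in S0 | start in state i).
Boundary conditions: a_S0 = 1, a_S5 = 0.
For each transient state i, a_i = sum_j P(i->j) * a_j:
  a_S1 = 1/3*a_S0 + 2/15*a_S1 + 1/15*a_S2 + 1/5*a_S3 + 2/15*a_S4 + 2/15*a_S5
  a_S2 = 1/15*a_S0 + 1/15*a_S1 + 7/15*a_S2 + 0*a_S3 + 1/5*a_S4 + 1/5*a_S5
  a_S3 = 2/15*a_S0 + 7/15*a_S1 + 1/5*a_S2 + 0*a_S3 + 0*a_S4 + 1/5*a_S5
  a_S4 = 1/15*a_S0 + 2/15*a_S1 + 0*a_S2 + 1/15*a_S3 + 1/3*a_S4 + 2/5*a_S5

Substituting a_S0 = 1 and a_S5 = 0, rearrange to (I - Q) a = r where r[i] = P(i -> S0):
  [13/15, -1/15, -1/5, -2/15] . (a_S1, a_S2, a_S3, a_S4) = 1/3
  [-1/15, 8/15, 0, -1/5] . (a_S1, a_S2, a_S3, a_S4) = 1/15
  [-7/15, -1/5, 1, 0] . (a_S1, a_S2, a_S3, a_S4) = 2/15
  [-2/15, 0, -1/15, 2/3] . (a_S1, a_S2, a_S3, a_S4) = 1/15

Solving yields:
  a_S1 = 7031/12800
  a_S2 = 3701/12800
  a_S3 = 179/400
  a_S4 = 3259/12800

Starting state is S1, so the absorption probability is a_S1 = 7031/12800.

Answer: 7031/12800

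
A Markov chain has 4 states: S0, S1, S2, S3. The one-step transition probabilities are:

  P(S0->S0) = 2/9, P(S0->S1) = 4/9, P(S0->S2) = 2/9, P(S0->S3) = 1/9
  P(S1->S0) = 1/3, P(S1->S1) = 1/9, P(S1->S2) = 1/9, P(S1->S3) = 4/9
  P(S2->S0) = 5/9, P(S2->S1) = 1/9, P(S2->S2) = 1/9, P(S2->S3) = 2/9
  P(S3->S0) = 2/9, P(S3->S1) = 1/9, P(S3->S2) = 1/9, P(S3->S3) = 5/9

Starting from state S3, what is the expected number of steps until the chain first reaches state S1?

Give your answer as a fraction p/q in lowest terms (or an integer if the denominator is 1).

Answer: 234/47

Derivation:
Let h_i = expected steps to first reach S1 from state i.
Boundary: h_S1 = 0.
First-step equations for the other states:
  h_S0 = 1 + 2/9*h_S0 + 4/9*h_S1 + 2/9*h_S2 + 1/9*h_S3
  h_S2 = 1 + 5/9*h_S0 + 1/9*h_S1 + 1/9*h_S2 + 2/9*h_S3
  h_S3 = 1 + 2/9*h_S0 + 1/9*h_S1 + 1/9*h_S2 + 5/9*h_S3

Substituting h_S1 = 0 and rearranging gives the linear system (I - Q) h = 1:
  [7/9, -2/9, -1/9] . (h_S0, h_S2, h_S3) = 1
  [-5/9, 8/9, -2/9] . (h_S0, h_S2, h_S3) = 1
  [-2/9, -1/9, 4/9] . (h_S0, h_S2, h_S3) = 1

Solving yields:
  h_S0 = 153/47
  h_S2 = 207/47
  h_S3 = 234/47

Starting state is S3, so the expected hitting time is h_S3 = 234/47.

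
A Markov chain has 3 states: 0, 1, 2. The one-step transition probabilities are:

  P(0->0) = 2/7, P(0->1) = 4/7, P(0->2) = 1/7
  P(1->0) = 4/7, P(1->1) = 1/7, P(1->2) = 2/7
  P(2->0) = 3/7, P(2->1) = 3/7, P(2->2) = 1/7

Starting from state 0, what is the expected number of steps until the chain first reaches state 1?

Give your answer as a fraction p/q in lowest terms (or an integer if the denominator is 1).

Let h_i = expected steps to first reach 1 from state i.
Boundary: h_1 = 0.
First-step equations for the other states:
  h_0 = 1 + 2/7*h_0 + 4/7*h_1 + 1/7*h_2
  h_2 = 1 + 3/7*h_0 + 3/7*h_1 + 1/7*h_2

Substituting h_1 = 0 and rearranging gives the linear system (I - Q) h = 1:
  [5/7, -1/7] . (h_0, h_2) = 1
  [-3/7, 6/7] . (h_0, h_2) = 1

Solving yields:
  h_0 = 49/27
  h_2 = 56/27

Starting state is 0, so the expected hitting time is h_0 = 49/27.

Answer: 49/27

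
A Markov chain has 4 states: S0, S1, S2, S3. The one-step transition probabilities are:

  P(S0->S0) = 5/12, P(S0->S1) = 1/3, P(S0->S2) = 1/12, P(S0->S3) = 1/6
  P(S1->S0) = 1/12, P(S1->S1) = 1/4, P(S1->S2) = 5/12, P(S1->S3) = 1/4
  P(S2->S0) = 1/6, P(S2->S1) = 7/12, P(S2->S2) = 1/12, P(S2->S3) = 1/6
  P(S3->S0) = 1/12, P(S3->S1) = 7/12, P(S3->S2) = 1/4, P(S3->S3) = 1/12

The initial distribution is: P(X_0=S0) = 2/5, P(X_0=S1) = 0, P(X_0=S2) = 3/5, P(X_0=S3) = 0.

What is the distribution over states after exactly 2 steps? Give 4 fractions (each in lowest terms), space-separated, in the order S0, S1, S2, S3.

Answer: 43/240 16/45 49/180 139/720

Derivation:
Propagating the distribution step by step (d_{t+1} = d_t * P):
d_0 = (S0=2/5, S1=0, S2=3/5, S3=0)
  d_1[S0] = 2/5*5/12 + 0*1/12 + 3/5*1/6 + 0*1/12 = 4/15
  d_1[S1] = 2/5*1/3 + 0*1/4 + 3/5*7/12 + 0*7/12 = 29/60
  d_1[S2] = 2/5*1/12 + 0*5/12 + 3/5*1/12 + 0*1/4 = 1/12
  d_1[S3] = 2/5*1/6 + 0*1/4 + 3/5*1/6 + 0*1/12 = 1/6
d_1 = (S0=4/15, S1=29/60, S2=1/12, S3=1/6)
  d_2[S0] = 4/15*5/12 + 29/60*1/12 + 1/12*1/6 + 1/6*1/12 = 43/240
  d_2[S1] = 4/15*1/3 + 29/60*1/4 + 1/12*7/12 + 1/6*7/12 = 16/45
  d_2[S2] = 4/15*1/12 + 29/60*5/12 + 1/12*1/12 + 1/6*1/4 = 49/180
  d_2[S3] = 4/15*1/6 + 29/60*1/4 + 1/12*1/6 + 1/6*1/12 = 139/720
d_2 = (S0=43/240, S1=16/45, S2=49/180, S3=139/720)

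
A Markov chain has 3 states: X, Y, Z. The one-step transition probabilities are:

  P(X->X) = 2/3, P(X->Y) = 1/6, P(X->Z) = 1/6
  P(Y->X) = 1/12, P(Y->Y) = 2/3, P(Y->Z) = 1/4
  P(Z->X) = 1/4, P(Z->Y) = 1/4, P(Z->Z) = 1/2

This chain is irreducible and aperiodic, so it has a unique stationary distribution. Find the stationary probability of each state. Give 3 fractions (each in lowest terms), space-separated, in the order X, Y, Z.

Answer: 15/47 18/47 14/47

Derivation:
The stationary distribution satisfies pi = pi * P, i.e.:
  pi_X = 2/3*pi_X + 1/12*pi_Y + 1/4*pi_Z
  pi_Y = 1/6*pi_X + 2/3*pi_Y + 1/4*pi_Z
  pi_Z = 1/6*pi_X + 1/4*pi_Y + 1/2*pi_Z
with normalization: pi_X + pi_Y + pi_Z = 1.

Using the first 2 balance equations plus normalization, the linear system A*pi = b is:
  [-1/3, 1/12, 1/4] . pi = 0
  [1/6, -1/3, 1/4] . pi = 0
  [1, 1, 1] . pi = 1

Solving yields:
  pi_X = 15/47
  pi_Y = 18/47
  pi_Z = 14/47

Verification (pi * P):
  15/47*2/3 + 18/47*1/12 + 14/47*1/4 = 15/47 = pi_X  (ok)
  15/47*1/6 + 18/47*2/3 + 14/47*1/4 = 18/47 = pi_Y  (ok)
  15/47*1/6 + 18/47*1/4 + 14/47*1/2 = 14/47 = pi_Z  (ok)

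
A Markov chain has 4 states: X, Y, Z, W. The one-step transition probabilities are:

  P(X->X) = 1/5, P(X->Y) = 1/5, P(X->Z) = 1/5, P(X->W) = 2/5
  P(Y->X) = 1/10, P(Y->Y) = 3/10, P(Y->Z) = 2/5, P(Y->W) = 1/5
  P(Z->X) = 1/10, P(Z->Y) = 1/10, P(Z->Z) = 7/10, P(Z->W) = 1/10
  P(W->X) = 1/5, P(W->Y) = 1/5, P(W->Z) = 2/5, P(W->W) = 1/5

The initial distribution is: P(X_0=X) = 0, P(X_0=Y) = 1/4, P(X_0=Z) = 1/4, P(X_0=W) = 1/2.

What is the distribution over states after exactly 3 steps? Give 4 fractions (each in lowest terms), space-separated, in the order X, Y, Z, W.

Answer: 263/2000 83/500 2109/4000 701/4000

Derivation:
Propagating the distribution step by step (d_{t+1} = d_t * P):
d_0 = (X=0, Y=1/4, Z=1/4, W=1/2)
  d_1[X] = 0*1/5 + 1/4*1/10 + 1/4*1/10 + 1/2*1/5 = 3/20
  d_1[Y] = 0*1/5 + 1/4*3/10 + 1/4*1/10 + 1/2*1/5 = 1/5
  d_1[Z] = 0*1/5 + 1/4*2/5 + 1/4*7/10 + 1/2*2/5 = 19/40
  d_1[W] = 0*2/5 + 1/4*1/5 + 1/4*1/10 + 1/2*1/5 = 7/40
d_1 = (X=3/20, Y=1/5, Z=19/40, W=7/40)
  d_2[X] = 3/20*1/5 + 1/5*1/10 + 19/40*1/10 + 7/40*1/5 = 53/400
  d_2[Y] = 3/20*1/5 + 1/5*3/10 + 19/40*1/10 + 7/40*1/5 = 69/400
  d_2[Z] = 3/20*1/5 + 1/5*2/5 + 19/40*7/10 + 7/40*2/5 = 41/80
  d_2[W] = 3/20*2/5 + 1/5*1/5 + 19/40*1/10 + 7/40*1/5 = 73/400
d_2 = (X=53/400, Y=69/400, Z=41/80, W=73/400)
  d_3[X] = 53/400*1/5 + 69/400*1/10 + 41/80*1/10 + 73/400*1/5 = 263/2000
  d_3[Y] = 53/400*1/5 + 69/400*3/10 + 41/80*1/10 + 73/400*1/5 = 83/500
  d_3[Z] = 53/400*1/5 + 69/400*2/5 + 41/80*7/10 + 73/400*2/5 = 2109/4000
  d_3[W] = 53/400*2/5 + 69/400*1/5 + 41/80*1/10 + 73/400*1/5 = 701/4000
d_3 = (X=263/2000, Y=83/500, Z=2109/4000, W=701/4000)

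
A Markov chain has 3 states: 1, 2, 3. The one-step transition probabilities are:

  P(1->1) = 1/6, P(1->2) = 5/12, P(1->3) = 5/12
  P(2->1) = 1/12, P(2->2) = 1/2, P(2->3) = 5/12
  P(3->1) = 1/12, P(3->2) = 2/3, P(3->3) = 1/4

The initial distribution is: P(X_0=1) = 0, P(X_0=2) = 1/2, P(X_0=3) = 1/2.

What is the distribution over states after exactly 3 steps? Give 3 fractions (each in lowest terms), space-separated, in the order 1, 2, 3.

Answer: 157/1728 955/1728 77/216

Derivation:
Propagating the distribution step by step (d_{t+1} = d_t * P):
d_0 = (1=0, 2=1/2, 3=1/2)
  d_1[1] = 0*1/6 + 1/2*1/12 + 1/2*1/12 = 1/12
  d_1[2] = 0*5/12 + 1/2*1/2 + 1/2*2/3 = 7/12
  d_1[3] = 0*5/12 + 1/2*5/12 + 1/2*1/4 = 1/3
d_1 = (1=1/12, 2=7/12, 3=1/3)
  d_2[1] = 1/12*1/6 + 7/12*1/12 + 1/3*1/12 = 13/144
  d_2[2] = 1/12*5/12 + 7/12*1/2 + 1/3*2/3 = 79/144
  d_2[3] = 1/12*5/12 + 7/12*5/12 + 1/3*1/4 = 13/36
d_2 = (1=13/144, 2=79/144, 3=13/36)
  d_3[1] = 13/144*1/6 + 79/144*1/12 + 13/36*1/12 = 157/1728
  d_3[2] = 13/144*5/12 + 79/144*1/2 + 13/36*2/3 = 955/1728
  d_3[3] = 13/144*5/12 + 79/144*5/12 + 13/36*1/4 = 77/216
d_3 = (1=157/1728, 2=955/1728, 3=77/216)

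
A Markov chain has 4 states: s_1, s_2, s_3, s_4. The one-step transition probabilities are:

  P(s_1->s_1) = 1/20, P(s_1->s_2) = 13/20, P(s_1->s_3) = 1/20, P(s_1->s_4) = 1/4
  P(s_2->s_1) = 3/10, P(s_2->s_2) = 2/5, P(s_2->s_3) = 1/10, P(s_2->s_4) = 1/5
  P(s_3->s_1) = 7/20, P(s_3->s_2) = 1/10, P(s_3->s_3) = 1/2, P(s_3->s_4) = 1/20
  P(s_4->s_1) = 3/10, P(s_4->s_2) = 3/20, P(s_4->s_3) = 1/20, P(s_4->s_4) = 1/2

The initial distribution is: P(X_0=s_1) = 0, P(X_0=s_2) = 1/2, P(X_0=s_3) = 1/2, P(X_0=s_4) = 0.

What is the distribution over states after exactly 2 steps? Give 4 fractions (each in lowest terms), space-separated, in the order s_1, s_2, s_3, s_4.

Propagating the distribution step by step (d_{t+1} = d_t * P):
d_0 = (s_1=0, s_2=1/2, s_3=1/2, s_4=0)
  d_1[s_1] = 0*1/20 + 1/2*3/10 + 1/2*7/20 + 0*3/10 = 13/40
  d_1[s_2] = 0*13/20 + 1/2*2/5 + 1/2*1/10 + 0*3/20 = 1/4
  d_1[s_3] = 0*1/20 + 1/2*1/10 + 1/2*1/2 + 0*1/20 = 3/10
  d_1[s_4] = 0*1/4 + 1/2*1/5 + 1/2*1/20 + 0*1/2 = 1/8
d_1 = (s_1=13/40, s_2=1/4, s_3=3/10, s_4=1/8)
  d_2[s_1] = 13/40*1/20 + 1/4*3/10 + 3/10*7/20 + 1/8*3/10 = 187/800
  d_2[s_2] = 13/40*13/20 + 1/4*2/5 + 3/10*1/10 + 1/8*3/20 = 9/25
  d_2[s_3] = 13/40*1/20 + 1/4*1/10 + 3/10*1/2 + 1/8*1/20 = 79/400
  d_2[s_4] = 13/40*1/4 + 1/4*1/5 + 3/10*1/20 + 1/8*1/2 = 167/800
d_2 = (s_1=187/800, s_2=9/25, s_3=79/400, s_4=167/800)

Answer: 187/800 9/25 79/400 167/800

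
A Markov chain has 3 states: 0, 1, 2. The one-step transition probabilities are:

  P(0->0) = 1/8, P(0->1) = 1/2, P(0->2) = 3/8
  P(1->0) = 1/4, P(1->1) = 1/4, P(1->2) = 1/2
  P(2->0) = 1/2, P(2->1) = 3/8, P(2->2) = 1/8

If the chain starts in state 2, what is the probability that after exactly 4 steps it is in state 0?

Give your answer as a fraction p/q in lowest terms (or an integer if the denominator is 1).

Answer: 597/2048

Derivation:
Computing P^4 by repeated multiplication:
P^1 =
  0: [1/8, 1/2, 3/8]
  1: [1/4, 1/4, 1/2]
  2: [1/2, 3/8, 1/8]
P^2 =
  0: [21/64, 21/64, 11/32]
  1: [11/32, 3/8, 9/32]
  2: [7/32, 25/64, 25/64]
P^3 =
  0: [151/512, 3/8, 169/512]
  1: [71/256, 95/256, 45/128]
  2: [41/128, 181/512, 167/512]
P^4 =
  0: [1211/4096, 1495/4096, 695/2048]
  1: [621/2048, 93/256, 683/2048]
  2: [597/2048, 1519/4096, 1383/4096]

(P^4)[2 -> 0] = 597/2048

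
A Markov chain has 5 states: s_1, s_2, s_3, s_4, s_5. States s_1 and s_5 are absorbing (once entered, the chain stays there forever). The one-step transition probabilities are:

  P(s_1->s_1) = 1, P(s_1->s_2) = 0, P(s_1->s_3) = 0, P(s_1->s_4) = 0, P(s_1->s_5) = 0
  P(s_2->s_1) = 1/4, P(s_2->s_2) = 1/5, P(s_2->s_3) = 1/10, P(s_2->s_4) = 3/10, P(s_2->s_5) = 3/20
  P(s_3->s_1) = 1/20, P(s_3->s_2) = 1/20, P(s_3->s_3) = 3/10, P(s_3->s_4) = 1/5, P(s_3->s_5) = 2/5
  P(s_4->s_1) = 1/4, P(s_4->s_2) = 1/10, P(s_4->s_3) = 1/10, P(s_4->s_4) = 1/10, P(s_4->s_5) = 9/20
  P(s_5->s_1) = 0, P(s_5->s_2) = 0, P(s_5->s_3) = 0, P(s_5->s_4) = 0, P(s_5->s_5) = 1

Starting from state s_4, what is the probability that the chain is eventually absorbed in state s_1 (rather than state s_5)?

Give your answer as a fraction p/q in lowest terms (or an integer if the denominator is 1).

Let a_i = P(absorbed in s_1 | start in state i).
Boundary conditions: a_s_1 = 1, a_s_5 = 0.
For each transient state i, a_i = sum_j P(i->j) * a_j:
  a_s_2 = 1/4*a_s_1 + 1/5*a_s_2 + 1/10*a_s_3 + 3/10*a_s_4 + 3/20*a_s_5
  a_s_3 = 1/20*a_s_1 + 1/20*a_s_2 + 3/10*a_s_3 + 1/5*a_s_4 + 2/5*a_s_5
  a_s_4 = 1/4*a_s_1 + 1/10*a_s_2 + 1/10*a_s_3 + 1/10*a_s_4 + 9/20*a_s_5

Substituting a_s_1 = 1 and a_s_5 = 0, rearrange to (I - Q) a = r where r[i] = P(i -> s_1):
  [4/5, -1/10, -3/10] . (a_s_2, a_s_3, a_s_4) = 1/4
  [-1/20, 7/10, -1/5] . (a_s_2, a_s_3, a_s_4) = 1/20
  [-1/10, -1/10, 9/10] . (a_s_2, a_s_3, a_s_4) = 1/4

Solving yields:
  a_s_2 = 8/17
  a_s_3 = 7/34
  a_s_4 = 6/17

Starting state is s_4, so the absorption probability is a_s_4 = 6/17.

Answer: 6/17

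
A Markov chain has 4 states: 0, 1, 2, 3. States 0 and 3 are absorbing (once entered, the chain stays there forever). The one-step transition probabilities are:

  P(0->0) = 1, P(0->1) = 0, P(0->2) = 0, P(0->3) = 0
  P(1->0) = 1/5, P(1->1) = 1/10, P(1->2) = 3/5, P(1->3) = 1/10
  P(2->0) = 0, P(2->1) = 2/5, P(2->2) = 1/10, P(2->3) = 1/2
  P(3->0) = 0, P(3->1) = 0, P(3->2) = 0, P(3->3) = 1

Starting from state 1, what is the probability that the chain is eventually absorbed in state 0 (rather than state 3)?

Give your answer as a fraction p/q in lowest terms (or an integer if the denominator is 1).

Answer: 6/19

Derivation:
Let a_i = P(absorbed in 0 | start in state i).
Boundary conditions: a_0 = 1, a_3 = 0.
For each transient state i, a_i = sum_j P(i->j) * a_j:
  a_1 = 1/5*a_0 + 1/10*a_1 + 3/5*a_2 + 1/10*a_3
  a_2 = 0*a_0 + 2/5*a_1 + 1/10*a_2 + 1/2*a_3

Substituting a_0 = 1 and a_3 = 0, rearrange to (I - Q) a = r where r[i] = P(i -> 0):
  [9/10, -3/5] . (a_1, a_2) = 1/5
  [-2/5, 9/10] . (a_1, a_2) = 0

Solving yields:
  a_1 = 6/19
  a_2 = 8/57

Starting state is 1, so the absorption probability is a_1 = 6/19.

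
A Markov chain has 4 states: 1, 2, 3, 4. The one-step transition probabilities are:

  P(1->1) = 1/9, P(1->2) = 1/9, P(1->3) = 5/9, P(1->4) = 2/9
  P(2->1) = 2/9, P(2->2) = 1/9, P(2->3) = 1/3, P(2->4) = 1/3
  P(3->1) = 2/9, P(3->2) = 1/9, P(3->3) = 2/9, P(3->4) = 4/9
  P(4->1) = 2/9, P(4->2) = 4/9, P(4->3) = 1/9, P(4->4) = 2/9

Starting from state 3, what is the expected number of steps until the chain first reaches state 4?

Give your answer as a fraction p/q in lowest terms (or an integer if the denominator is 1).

Answer: 405/157

Derivation:
Let h_i = expected steps to first reach 4 from state i.
Boundary: h_4 = 0.
First-step equations for the other states:
  h_1 = 1 + 1/9*h_1 + 1/9*h_2 + 5/9*h_3 + 2/9*h_4
  h_2 = 1 + 2/9*h_1 + 1/9*h_2 + 1/3*h_3 + 1/3*h_4
  h_3 = 1 + 2/9*h_1 + 1/9*h_2 + 2/9*h_3 + 4/9*h_4

Substituting h_4 = 0 and rearranging gives the linear system (I - Q) h = 1:
  [8/9, -1/9, -5/9] . (h_1, h_2, h_3) = 1
  [-2/9, 8/9, -1/3] . (h_1, h_2, h_3) = 1
  [-2/9, -1/9, 7/9] . (h_1, h_2, h_3) = 1

Solving yields:
  h_1 = 486/157
  h_2 = 450/157
  h_3 = 405/157

Starting state is 3, so the expected hitting time is h_3 = 405/157.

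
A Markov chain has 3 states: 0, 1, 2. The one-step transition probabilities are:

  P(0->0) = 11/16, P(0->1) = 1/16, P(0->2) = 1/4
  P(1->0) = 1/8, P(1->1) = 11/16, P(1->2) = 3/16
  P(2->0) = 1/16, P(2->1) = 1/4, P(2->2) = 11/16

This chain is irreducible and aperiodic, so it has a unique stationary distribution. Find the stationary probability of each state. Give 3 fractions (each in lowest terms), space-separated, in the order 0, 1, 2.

Answer: 13/57 7/19 23/57

Derivation:
The stationary distribution satisfies pi = pi * P, i.e.:
  pi_0 = 11/16*pi_0 + 1/8*pi_1 + 1/16*pi_2
  pi_1 = 1/16*pi_0 + 11/16*pi_1 + 1/4*pi_2
  pi_2 = 1/4*pi_0 + 3/16*pi_1 + 11/16*pi_2
with normalization: pi_0 + pi_1 + pi_2 = 1.

Using the first 2 balance equations plus normalization, the linear system A*pi = b is:
  [-5/16, 1/8, 1/16] . pi = 0
  [1/16, -5/16, 1/4] . pi = 0
  [1, 1, 1] . pi = 1

Solving yields:
  pi_0 = 13/57
  pi_1 = 7/19
  pi_2 = 23/57

Verification (pi * P):
  13/57*11/16 + 7/19*1/8 + 23/57*1/16 = 13/57 = pi_0  (ok)
  13/57*1/16 + 7/19*11/16 + 23/57*1/4 = 7/19 = pi_1  (ok)
  13/57*1/4 + 7/19*3/16 + 23/57*11/16 = 23/57 = pi_2  (ok)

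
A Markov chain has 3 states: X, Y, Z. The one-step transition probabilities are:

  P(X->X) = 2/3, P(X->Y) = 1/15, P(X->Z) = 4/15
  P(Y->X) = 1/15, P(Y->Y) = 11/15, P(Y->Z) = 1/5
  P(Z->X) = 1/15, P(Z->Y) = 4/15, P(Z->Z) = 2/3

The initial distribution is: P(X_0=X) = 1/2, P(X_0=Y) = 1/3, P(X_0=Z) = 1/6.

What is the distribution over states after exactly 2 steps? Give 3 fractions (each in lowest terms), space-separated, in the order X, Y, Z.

Answer: 43/150 232/675 499/1350

Derivation:
Propagating the distribution step by step (d_{t+1} = d_t * P):
d_0 = (X=1/2, Y=1/3, Z=1/6)
  d_1[X] = 1/2*2/3 + 1/3*1/15 + 1/6*1/15 = 11/30
  d_1[Y] = 1/2*1/15 + 1/3*11/15 + 1/6*4/15 = 29/90
  d_1[Z] = 1/2*4/15 + 1/3*1/5 + 1/6*2/3 = 14/45
d_1 = (X=11/30, Y=29/90, Z=14/45)
  d_2[X] = 11/30*2/3 + 29/90*1/15 + 14/45*1/15 = 43/150
  d_2[Y] = 11/30*1/15 + 29/90*11/15 + 14/45*4/15 = 232/675
  d_2[Z] = 11/30*4/15 + 29/90*1/5 + 14/45*2/3 = 499/1350
d_2 = (X=43/150, Y=232/675, Z=499/1350)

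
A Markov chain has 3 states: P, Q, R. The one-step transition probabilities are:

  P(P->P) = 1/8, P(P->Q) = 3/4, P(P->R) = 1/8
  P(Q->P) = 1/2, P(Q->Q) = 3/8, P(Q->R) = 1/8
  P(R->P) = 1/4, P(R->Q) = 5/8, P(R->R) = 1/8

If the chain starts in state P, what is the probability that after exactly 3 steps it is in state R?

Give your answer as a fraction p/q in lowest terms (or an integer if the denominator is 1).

Answer: 1/8

Derivation:
Computing P^3 by repeated multiplication:
P^1 =
  P: [1/8, 3/4, 1/8]
  Q: [1/2, 3/8, 1/8]
  R: [1/4, 5/8, 1/8]
P^2 =
  P: [27/64, 29/64, 1/8]
  Q: [9/32, 19/32, 1/8]
  R: [3/8, 1/2, 1/8]
P^3 =
  P: [159/512, 289/512, 1/8]
  Q: [93/256, 131/256, 1/8]
  R: [21/64, 35/64, 1/8]

(P^3)[P -> R] = 1/8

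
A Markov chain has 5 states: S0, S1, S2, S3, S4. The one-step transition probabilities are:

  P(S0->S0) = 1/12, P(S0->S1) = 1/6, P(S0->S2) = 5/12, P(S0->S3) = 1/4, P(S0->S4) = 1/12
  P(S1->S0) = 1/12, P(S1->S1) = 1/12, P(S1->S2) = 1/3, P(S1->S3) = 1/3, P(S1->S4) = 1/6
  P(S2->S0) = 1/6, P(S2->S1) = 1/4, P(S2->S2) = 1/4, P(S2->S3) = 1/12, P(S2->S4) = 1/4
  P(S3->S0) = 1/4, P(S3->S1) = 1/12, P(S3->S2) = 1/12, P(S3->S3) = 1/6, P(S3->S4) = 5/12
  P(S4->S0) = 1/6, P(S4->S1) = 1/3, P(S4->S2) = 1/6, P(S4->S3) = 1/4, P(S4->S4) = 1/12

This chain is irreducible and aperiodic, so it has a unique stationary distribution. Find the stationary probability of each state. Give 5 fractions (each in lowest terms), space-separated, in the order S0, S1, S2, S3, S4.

The stationary distribution satisfies pi = pi * P, i.e.:
  pi_S0 = 1/12*pi_S0 + 1/12*pi_S1 + 1/6*pi_S2 + 1/4*pi_S3 + 1/6*pi_S4
  pi_S1 = 1/6*pi_S0 + 1/12*pi_S1 + 1/4*pi_S2 + 1/12*pi_S3 + 1/3*pi_S4
  pi_S2 = 5/12*pi_S0 + 1/3*pi_S1 + 1/4*pi_S2 + 1/12*pi_S3 + 1/6*pi_S4
  pi_S3 = 1/4*pi_S0 + 1/3*pi_S1 + 1/12*pi_S2 + 1/6*pi_S3 + 1/4*pi_S4
  pi_S4 = 1/12*pi_S0 + 1/6*pi_S1 + 1/4*pi_S2 + 5/12*pi_S3 + 1/12*pi_S4
with normalization: pi_S0 + pi_S1 + pi_S2 + pi_S3 + pi_S4 = 1.

Using the first 4 balance equations plus normalization, the linear system A*pi = b is:
  [-11/12, 1/12, 1/6, 1/4, 1/6] . pi = 0
  [1/6, -11/12, 1/4, 1/12, 1/3] . pi = 0
  [5/12, 1/3, -3/4, 1/12, 1/6] . pi = 0
  [1/4, 1/3, 1/12, -5/6, 1/4] . pi = 0
  [1, 1, 1, 1, 1] . pi = 1

Solving yields:
  pi_S0 = 85/547
  pi_S1 = 103/547
  pi_S2 = 131/547
  pi_S3 = 114/547
  pi_S4 = 114/547

Verification (pi * P):
  85/547*1/12 + 103/547*1/12 + 131/547*1/6 + 114/547*1/4 + 114/547*1/6 = 85/547 = pi_S0  (ok)
  85/547*1/6 + 103/547*1/12 + 131/547*1/4 + 114/547*1/12 + 114/547*1/3 = 103/547 = pi_S1  (ok)
  85/547*5/12 + 103/547*1/3 + 131/547*1/4 + 114/547*1/12 + 114/547*1/6 = 131/547 = pi_S2  (ok)
  85/547*1/4 + 103/547*1/3 + 131/547*1/12 + 114/547*1/6 + 114/547*1/4 = 114/547 = pi_S3  (ok)
  85/547*1/12 + 103/547*1/6 + 131/547*1/4 + 114/547*5/12 + 114/547*1/12 = 114/547 = pi_S4  (ok)

Answer: 85/547 103/547 131/547 114/547 114/547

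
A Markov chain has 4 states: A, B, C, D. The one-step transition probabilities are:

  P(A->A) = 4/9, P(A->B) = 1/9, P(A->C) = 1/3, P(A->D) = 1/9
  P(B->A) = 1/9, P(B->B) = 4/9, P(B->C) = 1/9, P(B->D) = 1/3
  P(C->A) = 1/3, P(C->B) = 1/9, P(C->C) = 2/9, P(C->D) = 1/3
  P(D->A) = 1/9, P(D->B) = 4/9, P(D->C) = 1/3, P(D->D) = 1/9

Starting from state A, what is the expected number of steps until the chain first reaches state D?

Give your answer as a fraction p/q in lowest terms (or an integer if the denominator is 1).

Let h_i = expected steps to first reach D from state i.
Boundary: h_D = 0.
First-step equations for the other states:
  h_A = 1 + 4/9*h_A + 1/9*h_B + 1/3*h_C + 1/9*h_D
  h_B = 1 + 1/9*h_A + 4/9*h_B + 1/9*h_C + 1/3*h_D
  h_C = 1 + 1/3*h_A + 1/9*h_B + 2/9*h_C + 1/3*h_D

Substituting h_D = 0 and rearranging gives the linear system (I - Q) h = 1:
  [5/9, -1/9, -1/3] . (h_A, h_B, h_C) = 1
  [-1/9, 5/9, -1/9] . (h_A, h_B, h_C) = 1
  [-1/3, -1/9, 7/9] . (h_A, h_B, h_C) = 1

Solving yields:
  h_A = 135/28
  h_B = 99/28
  h_C = 27/7

Starting state is A, so the expected hitting time is h_A = 135/28.

Answer: 135/28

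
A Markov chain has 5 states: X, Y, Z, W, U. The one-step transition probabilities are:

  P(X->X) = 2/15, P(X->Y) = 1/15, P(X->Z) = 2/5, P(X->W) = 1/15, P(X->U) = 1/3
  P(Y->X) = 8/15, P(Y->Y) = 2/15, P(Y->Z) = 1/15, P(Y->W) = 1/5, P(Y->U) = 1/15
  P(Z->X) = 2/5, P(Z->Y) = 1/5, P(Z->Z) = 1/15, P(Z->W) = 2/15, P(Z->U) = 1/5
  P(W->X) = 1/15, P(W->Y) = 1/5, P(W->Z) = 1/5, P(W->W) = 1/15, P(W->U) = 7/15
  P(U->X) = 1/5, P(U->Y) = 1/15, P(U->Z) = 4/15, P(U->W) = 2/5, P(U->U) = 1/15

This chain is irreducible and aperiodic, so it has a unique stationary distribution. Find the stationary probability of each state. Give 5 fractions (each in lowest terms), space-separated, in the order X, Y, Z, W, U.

Answer: 19371/78598 10039/78598 17179/78598 13795/78598 9107/39299

Derivation:
The stationary distribution satisfies pi = pi * P, i.e.:
  pi_X = 2/15*pi_X + 8/15*pi_Y + 2/5*pi_Z + 1/15*pi_W + 1/5*pi_U
  pi_Y = 1/15*pi_X + 2/15*pi_Y + 1/5*pi_Z + 1/5*pi_W + 1/15*pi_U
  pi_Z = 2/5*pi_X + 1/15*pi_Y + 1/15*pi_Z + 1/5*pi_W + 4/15*pi_U
  pi_W = 1/15*pi_X + 1/5*pi_Y + 2/15*pi_Z + 1/15*pi_W + 2/5*pi_U
  pi_U = 1/3*pi_X + 1/15*pi_Y + 1/5*pi_Z + 7/15*pi_W + 1/15*pi_U
with normalization: pi_X + pi_Y + pi_Z + pi_W + pi_U = 1.

Using the first 4 balance equations plus normalization, the linear system A*pi = b is:
  [-13/15, 8/15, 2/5, 1/15, 1/5] . pi = 0
  [1/15, -13/15, 1/5, 1/5, 1/15] . pi = 0
  [2/5, 1/15, -14/15, 1/5, 4/15] . pi = 0
  [1/15, 1/5, 2/15, -14/15, 2/5] . pi = 0
  [1, 1, 1, 1, 1] . pi = 1

Solving yields:
  pi_X = 19371/78598
  pi_Y = 10039/78598
  pi_Z = 17179/78598
  pi_W = 13795/78598
  pi_U = 9107/39299

Verification (pi * P):
  19371/78598*2/15 + 10039/78598*8/15 + 17179/78598*2/5 + 13795/78598*1/15 + 9107/39299*1/5 = 19371/78598 = pi_X  (ok)
  19371/78598*1/15 + 10039/78598*2/15 + 17179/78598*1/5 + 13795/78598*1/5 + 9107/39299*1/15 = 10039/78598 = pi_Y  (ok)
  19371/78598*2/5 + 10039/78598*1/15 + 17179/78598*1/15 + 13795/78598*1/5 + 9107/39299*4/15 = 17179/78598 = pi_Z  (ok)
  19371/78598*1/15 + 10039/78598*1/5 + 17179/78598*2/15 + 13795/78598*1/15 + 9107/39299*2/5 = 13795/78598 = pi_W  (ok)
  19371/78598*1/3 + 10039/78598*1/15 + 17179/78598*1/5 + 13795/78598*7/15 + 9107/39299*1/15 = 9107/39299 = pi_U  (ok)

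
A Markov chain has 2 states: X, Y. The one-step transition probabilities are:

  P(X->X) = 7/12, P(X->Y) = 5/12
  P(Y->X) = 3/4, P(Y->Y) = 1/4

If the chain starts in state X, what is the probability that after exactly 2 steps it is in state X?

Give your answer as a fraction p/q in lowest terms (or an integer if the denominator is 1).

Answer: 47/72

Derivation:
Computing P^2 by repeated multiplication:
P^1 =
  X: [7/12, 5/12]
  Y: [3/4, 1/4]
P^2 =
  X: [47/72, 25/72]
  Y: [5/8, 3/8]

(P^2)[X -> X] = 47/72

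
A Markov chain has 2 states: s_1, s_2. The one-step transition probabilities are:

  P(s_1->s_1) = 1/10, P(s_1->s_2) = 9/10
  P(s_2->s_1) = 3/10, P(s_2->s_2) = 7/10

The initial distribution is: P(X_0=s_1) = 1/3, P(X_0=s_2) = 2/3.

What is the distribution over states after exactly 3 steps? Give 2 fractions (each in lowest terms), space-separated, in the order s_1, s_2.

Propagating the distribution step by step (d_{t+1} = d_t * P):
d_0 = (s_1=1/3, s_2=2/3)
  d_1[s_1] = 1/3*1/10 + 2/3*3/10 = 7/30
  d_1[s_2] = 1/3*9/10 + 2/3*7/10 = 23/30
d_1 = (s_1=7/30, s_2=23/30)
  d_2[s_1] = 7/30*1/10 + 23/30*3/10 = 19/75
  d_2[s_2] = 7/30*9/10 + 23/30*7/10 = 56/75
d_2 = (s_1=19/75, s_2=56/75)
  d_3[s_1] = 19/75*1/10 + 56/75*3/10 = 187/750
  d_3[s_2] = 19/75*9/10 + 56/75*7/10 = 563/750
d_3 = (s_1=187/750, s_2=563/750)

Answer: 187/750 563/750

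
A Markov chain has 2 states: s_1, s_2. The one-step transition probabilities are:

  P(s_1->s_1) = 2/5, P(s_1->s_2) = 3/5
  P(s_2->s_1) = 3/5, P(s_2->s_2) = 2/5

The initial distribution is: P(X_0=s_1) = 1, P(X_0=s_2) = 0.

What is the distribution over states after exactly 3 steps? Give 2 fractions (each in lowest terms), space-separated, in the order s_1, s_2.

Answer: 62/125 63/125

Derivation:
Propagating the distribution step by step (d_{t+1} = d_t * P):
d_0 = (s_1=1, s_2=0)
  d_1[s_1] = 1*2/5 + 0*3/5 = 2/5
  d_1[s_2] = 1*3/5 + 0*2/5 = 3/5
d_1 = (s_1=2/5, s_2=3/5)
  d_2[s_1] = 2/5*2/5 + 3/5*3/5 = 13/25
  d_2[s_2] = 2/5*3/5 + 3/5*2/5 = 12/25
d_2 = (s_1=13/25, s_2=12/25)
  d_3[s_1] = 13/25*2/5 + 12/25*3/5 = 62/125
  d_3[s_2] = 13/25*3/5 + 12/25*2/5 = 63/125
d_3 = (s_1=62/125, s_2=63/125)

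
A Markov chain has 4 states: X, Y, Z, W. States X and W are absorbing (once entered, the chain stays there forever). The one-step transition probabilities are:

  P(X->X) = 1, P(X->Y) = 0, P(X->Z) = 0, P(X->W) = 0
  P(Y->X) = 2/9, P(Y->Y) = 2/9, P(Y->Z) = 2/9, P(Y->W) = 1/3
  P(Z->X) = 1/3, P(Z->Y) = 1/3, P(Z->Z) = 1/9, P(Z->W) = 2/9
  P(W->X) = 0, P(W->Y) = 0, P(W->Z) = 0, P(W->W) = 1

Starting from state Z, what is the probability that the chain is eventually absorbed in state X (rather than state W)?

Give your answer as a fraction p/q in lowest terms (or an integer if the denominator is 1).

Answer: 27/50

Derivation:
Let a_i = P(absorbed in X | start in state i).
Boundary conditions: a_X = 1, a_W = 0.
For each transient state i, a_i = sum_j P(i->j) * a_j:
  a_Y = 2/9*a_X + 2/9*a_Y + 2/9*a_Z + 1/3*a_W
  a_Z = 1/3*a_X + 1/3*a_Y + 1/9*a_Z + 2/9*a_W

Substituting a_X = 1 and a_W = 0, rearrange to (I - Q) a = r where r[i] = P(i -> X):
  [7/9, -2/9] . (a_Y, a_Z) = 2/9
  [-1/3, 8/9] . (a_Y, a_Z) = 1/3

Solving yields:
  a_Y = 11/25
  a_Z = 27/50

Starting state is Z, so the absorption probability is a_Z = 27/50.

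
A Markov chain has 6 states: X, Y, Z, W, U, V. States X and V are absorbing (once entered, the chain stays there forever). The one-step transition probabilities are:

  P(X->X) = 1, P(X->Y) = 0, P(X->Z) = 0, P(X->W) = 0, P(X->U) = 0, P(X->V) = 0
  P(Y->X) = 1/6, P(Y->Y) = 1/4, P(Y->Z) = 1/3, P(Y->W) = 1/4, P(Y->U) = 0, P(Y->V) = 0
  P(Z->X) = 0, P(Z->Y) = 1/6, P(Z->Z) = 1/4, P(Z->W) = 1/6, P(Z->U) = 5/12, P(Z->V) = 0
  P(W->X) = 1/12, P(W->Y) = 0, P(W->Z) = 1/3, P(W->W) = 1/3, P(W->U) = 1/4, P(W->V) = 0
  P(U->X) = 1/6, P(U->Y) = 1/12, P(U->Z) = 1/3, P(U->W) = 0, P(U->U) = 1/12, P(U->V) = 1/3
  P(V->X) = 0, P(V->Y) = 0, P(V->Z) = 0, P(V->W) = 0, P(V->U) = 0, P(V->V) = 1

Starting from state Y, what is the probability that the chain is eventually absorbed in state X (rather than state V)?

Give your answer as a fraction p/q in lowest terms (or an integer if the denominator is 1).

Let a_i = P(absorbed in X | start in state i).
Boundary conditions: a_X = 1, a_V = 0.
For each transient state i, a_i = sum_j P(i->j) * a_j:
  a_Y = 1/6*a_X + 1/4*a_Y + 1/3*a_Z + 1/4*a_W + 0*a_U + 0*a_V
  a_Z = 0*a_X + 1/6*a_Y + 1/4*a_Z + 1/6*a_W + 5/12*a_U + 0*a_V
  a_W = 1/12*a_X + 0*a_Y + 1/3*a_Z + 1/3*a_W + 1/4*a_U + 0*a_V
  a_U = 1/6*a_X + 1/12*a_Y + 1/3*a_Z + 0*a_W + 1/12*a_U + 1/3*a_V

Substituting a_X = 1 and a_V = 0, rearrange to (I - Q) a = r where r[i] = P(i -> X):
  [3/4, -1/3, -1/4, 0] . (a_Y, a_Z, a_W, a_U) = 1/6
  [-1/6, 3/4, -1/6, -5/12] . (a_Y, a_Z, a_W, a_U) = 0
  [0, -1/3, 2/3, -1/4] . (a_Y, a_Z, a_W, a_U) = 1/12
  [-1/12, -1/3, 0, 11/12] . (a_Y, a_Z, a_W, a_U) = 1/6

Solving yields:
  a_Y = 31/51
  a_Z = 529/1105
  a_W = 573/1105
  a_U = 1363/3315

Starting state is Y, so the absorption probability is a_Y = 31/51.

Answer: 31/51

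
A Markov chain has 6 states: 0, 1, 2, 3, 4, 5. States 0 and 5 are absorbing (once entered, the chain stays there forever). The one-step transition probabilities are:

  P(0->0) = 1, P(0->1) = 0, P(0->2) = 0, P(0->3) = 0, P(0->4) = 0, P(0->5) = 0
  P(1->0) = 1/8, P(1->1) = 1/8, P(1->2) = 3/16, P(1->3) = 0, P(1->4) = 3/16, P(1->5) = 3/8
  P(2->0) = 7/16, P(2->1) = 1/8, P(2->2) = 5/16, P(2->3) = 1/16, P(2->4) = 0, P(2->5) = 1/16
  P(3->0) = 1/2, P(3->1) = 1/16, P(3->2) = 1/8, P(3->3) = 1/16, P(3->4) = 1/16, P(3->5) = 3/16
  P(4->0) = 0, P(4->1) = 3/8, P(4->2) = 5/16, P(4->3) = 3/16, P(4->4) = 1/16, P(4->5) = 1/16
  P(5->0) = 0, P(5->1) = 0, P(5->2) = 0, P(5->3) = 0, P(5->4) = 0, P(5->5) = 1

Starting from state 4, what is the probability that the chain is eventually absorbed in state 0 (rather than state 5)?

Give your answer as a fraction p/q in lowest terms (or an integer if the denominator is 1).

Let a_i = P(absorbed in 0 | start in state i).
Boundary conditions: a_0 = 1, a_5 = 0.
For each transient state i, a_i = sum_j P(i->j) * a_j:
  a_1 = 1/8*a_0 + 1/8*a_1 + 3/16*a_2 + 0*a_3 + 3/16*a_4 + 3/8*a_5
  a_2 = 7/16*a_0 + 1/8*a_1 + 5/16*a_2 + 1/16*a_3 + 0*a_4 + 1/16*a_5
  a_3 = 1/2*a_0 + 1/16*a_1 + 1/8*a_2 + 1/16*a_3 + 1/16*a_4 + 3/16*a_5
  a_4 = 0*a_0 + 3/8*a_1 + 5/16*a_2 + 3/16*a_3 + 1/16*a_4 + 1/16*a_5

Substituting a_0 = 1 and a_5 = 0, rearrange to (I - Q) a = r where r[i] = P(i -> 0):
  [7/8, -3/16, 0, -3/16] . (a_1, a_2, a_3, a_4) = 1/8
  [-1/8, 11/16, -1/16, 0] . (a_1, a_2, a_3, a_4) = 7/16
  [-1/16, -1/8, 15/16, -1/16] . (a_1, a_2, a_3, a_4) = 1/2
  [-3/8, -5/16, -3/16, 15/16] . (a_1, a_2, a_3, a_4) = 0

Solving yields:
  a_1 = 12449/28769
  a_2 = 22413/28769
  a_3 = 20262/28769
  a_4 = 16503/28769

Starting state is 4, so the absorption probability is a_4 = 16503/28769.

Answer: 16503/28769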